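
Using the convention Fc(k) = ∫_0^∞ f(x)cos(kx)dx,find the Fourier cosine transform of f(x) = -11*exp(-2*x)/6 -11/(3*k^2 + 12)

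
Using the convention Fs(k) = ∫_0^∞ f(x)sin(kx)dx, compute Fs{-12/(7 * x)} -6 * pi/7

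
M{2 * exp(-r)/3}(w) 2 * gamma(w)/3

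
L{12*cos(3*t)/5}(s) 12*s/(5*(s^2 + 9))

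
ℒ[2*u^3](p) 12/p^4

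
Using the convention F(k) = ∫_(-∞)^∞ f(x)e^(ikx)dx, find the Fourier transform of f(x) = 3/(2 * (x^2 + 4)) 3 * pi * exp(-2 * Abs(k))/4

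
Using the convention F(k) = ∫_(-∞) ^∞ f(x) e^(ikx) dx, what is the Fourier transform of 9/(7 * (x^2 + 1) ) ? 9 * pi * exp(-Abs(k) ) /7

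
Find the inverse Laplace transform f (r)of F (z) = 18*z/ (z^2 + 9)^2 3*r*sin (3*r)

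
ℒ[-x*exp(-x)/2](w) -1/(2*(w+1)^2)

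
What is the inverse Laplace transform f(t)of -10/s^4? -5 * t^3/3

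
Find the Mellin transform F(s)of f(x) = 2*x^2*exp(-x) 2*gamma(s + 2)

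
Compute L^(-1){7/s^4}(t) 7*t^3/6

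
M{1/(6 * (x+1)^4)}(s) gamma(s) * gamma(4 - s)/36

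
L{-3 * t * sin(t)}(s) -6 * s/(s^2 + 1)^2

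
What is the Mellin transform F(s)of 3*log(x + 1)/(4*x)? -3*pi*csc(pi*s)/(4*s - 4)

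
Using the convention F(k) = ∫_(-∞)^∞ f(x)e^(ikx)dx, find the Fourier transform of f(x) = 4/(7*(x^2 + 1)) 4*pi*exp(-Abs(k))/7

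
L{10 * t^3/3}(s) 20/s^4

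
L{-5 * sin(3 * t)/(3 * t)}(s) -5 * atan(3/s)/3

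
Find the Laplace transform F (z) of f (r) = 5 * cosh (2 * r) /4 5 * z/ (4 * (z^2 - 4) ) 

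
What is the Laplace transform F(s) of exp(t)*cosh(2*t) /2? (s - 1) /(2*((s - 1) ^2 - 4) ) 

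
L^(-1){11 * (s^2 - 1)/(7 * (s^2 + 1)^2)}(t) 11 * t * cos(t)/7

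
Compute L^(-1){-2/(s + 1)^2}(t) -2*t*exp(-t)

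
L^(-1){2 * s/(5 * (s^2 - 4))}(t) 2 * cosh(2 * t)/5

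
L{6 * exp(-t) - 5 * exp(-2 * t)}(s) 6/(s + 1) - 5/(s + 2)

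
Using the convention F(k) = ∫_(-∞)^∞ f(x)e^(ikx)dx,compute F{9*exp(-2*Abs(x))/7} 36/(7*(k^2 + 4))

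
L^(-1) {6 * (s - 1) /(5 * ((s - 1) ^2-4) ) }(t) 6 * exp(t) * cosh(2 * t) /5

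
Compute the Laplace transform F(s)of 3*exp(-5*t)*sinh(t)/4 3/(4*((s + 5)^2 - 1))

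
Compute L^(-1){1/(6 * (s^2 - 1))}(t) sinh(t)/6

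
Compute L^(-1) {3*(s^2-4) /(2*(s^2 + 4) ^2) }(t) 3*t*cos(2*t) /2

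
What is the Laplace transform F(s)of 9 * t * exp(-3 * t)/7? 9/(7 * (s + 3)^2)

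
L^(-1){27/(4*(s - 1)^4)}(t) 9*t^3*exp(t)/8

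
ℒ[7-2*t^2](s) 7/s - 4/s^3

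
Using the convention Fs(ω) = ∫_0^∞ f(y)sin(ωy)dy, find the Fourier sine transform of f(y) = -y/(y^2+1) -pi*exp(-ω)/2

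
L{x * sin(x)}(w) 2 * w/(w^2 + 1)^2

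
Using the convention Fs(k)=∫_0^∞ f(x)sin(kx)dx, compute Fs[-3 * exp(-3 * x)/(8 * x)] -3 * atan(k/3)/8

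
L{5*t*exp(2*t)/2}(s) 5/(2*(s - 2)^2)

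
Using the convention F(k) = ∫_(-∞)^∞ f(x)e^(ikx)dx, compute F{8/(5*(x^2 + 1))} 8*pi*exp(-Abs(k))/5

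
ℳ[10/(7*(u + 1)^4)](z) 5*gamma(z)*gamma(4 - z)/21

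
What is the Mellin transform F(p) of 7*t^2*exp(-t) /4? 7*gamma(p + 2) /4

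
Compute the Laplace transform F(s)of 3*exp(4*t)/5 3/(5*(s - 4))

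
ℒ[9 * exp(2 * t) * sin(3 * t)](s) 27/((s - 2)^2 + 9)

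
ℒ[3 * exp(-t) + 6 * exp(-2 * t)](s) 6/(s + 2) + 3/(s + 1)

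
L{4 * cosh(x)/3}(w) 4 * w/(3 * (w^2-1))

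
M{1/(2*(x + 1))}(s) pi*csc(pi*s)/2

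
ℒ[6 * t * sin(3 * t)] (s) 36 * s/(s^2 + 9)^2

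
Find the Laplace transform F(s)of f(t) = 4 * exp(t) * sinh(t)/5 4/(5 * s * (s - 2))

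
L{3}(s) 3/s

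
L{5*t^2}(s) 10/s^3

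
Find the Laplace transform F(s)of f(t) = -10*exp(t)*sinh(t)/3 -10/(3*s*(s - 2))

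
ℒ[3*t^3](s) 18/s^4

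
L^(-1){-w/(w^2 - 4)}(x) -cosh(2*x)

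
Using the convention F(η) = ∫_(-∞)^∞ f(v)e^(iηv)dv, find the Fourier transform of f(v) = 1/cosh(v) pi/cosh(pi*η/2)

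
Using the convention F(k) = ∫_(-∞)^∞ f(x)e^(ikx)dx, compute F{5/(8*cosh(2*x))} 5*pi/(16*cosh(pi*k/4))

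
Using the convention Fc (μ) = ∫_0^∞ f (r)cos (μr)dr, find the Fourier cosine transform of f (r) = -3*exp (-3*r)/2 -9/ (2*μ^2 + 18)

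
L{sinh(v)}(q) 1/(q^2 - 1)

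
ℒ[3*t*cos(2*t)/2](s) 3*(s^2 - 4)/(2*(s^2 + 4)^2)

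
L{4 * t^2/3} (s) 8/ (3 * s^3)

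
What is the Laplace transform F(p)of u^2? 2/p^3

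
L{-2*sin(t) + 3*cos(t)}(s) 3*s/(s^2 + 1) - 2/(s^2 + 1)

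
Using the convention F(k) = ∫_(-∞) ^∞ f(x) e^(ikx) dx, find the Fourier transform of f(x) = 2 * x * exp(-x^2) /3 I * sqrt(pi) * k * exp(-k^2/4) /3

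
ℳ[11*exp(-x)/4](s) 11*gamma(s)/4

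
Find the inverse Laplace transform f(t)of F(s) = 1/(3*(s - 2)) exp(2*t)/3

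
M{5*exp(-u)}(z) 5*gamma(z)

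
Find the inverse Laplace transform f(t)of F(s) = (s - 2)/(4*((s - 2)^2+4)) exp(2*t)*cos(2*t)/4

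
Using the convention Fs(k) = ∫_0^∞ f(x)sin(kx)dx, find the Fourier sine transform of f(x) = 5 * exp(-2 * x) 5 * k/(k^2 + 4)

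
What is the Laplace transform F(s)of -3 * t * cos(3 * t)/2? 3 * (9 - s^2)/(2 * (s^2+9)^2)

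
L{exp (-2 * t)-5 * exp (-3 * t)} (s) 1/ (s+2)-5/ (s+3)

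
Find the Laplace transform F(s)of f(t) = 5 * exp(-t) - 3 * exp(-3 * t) 5/(s+1) - 3/(s+3)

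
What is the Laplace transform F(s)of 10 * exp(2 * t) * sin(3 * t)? 30/((s - 2)^2+9)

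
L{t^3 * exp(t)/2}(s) 3/(s - 1)^4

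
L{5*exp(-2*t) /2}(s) 5/(2*(s + 2) ) 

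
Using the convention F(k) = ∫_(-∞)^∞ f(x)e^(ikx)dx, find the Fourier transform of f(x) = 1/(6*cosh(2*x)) pi/(12*cosh(pi*k/4))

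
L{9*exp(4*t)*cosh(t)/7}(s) 9*(s - 4)/(7*((s - 4)^2 - 1))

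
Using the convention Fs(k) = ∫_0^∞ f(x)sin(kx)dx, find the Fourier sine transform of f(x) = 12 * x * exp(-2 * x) 48 * k/(k^2 + 4)^2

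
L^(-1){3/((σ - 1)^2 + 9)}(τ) exp(τ)*sin(3*τ)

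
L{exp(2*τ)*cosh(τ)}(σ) (σ - 2)/((σ - 2)^2 - 1)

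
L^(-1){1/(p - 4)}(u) exp(4*u)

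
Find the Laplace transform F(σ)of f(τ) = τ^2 2/σ^3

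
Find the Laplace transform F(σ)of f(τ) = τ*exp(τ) (σ - 1)^(-2)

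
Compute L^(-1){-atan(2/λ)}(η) -sin(2*η)/η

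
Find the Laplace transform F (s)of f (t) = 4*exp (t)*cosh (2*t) 4*(s - 1)/ ( (s - 1)^2 - 4)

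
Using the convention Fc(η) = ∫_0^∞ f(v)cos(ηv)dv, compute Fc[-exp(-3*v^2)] -sqrt(3)*sqrt(pi)*exp(-η^2/12)/6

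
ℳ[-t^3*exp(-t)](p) -gamma(p + 3)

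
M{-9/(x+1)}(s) -9 * pi * csc(pi * s)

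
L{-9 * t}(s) -9/s^2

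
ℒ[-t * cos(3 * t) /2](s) (9 - s^2) /(2 * (s^2 + 9) ^2) 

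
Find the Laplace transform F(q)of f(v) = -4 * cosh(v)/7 -4 * q/(7 * q^2-7)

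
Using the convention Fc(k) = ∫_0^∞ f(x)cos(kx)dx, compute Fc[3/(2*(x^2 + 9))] pi*exp(-3*k)/4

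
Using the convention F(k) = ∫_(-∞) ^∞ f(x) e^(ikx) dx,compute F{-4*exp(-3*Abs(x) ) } -24/(k^2+9) 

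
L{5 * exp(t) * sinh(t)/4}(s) 5/(4 * s * (s - 2))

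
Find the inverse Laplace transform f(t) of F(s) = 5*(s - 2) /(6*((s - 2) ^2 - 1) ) 5*exp(2*t)*cosh(t) /6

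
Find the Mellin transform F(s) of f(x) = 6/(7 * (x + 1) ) 6 * pi * csc(pi * s) /7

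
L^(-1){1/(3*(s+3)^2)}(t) t*exp(-3*t)/3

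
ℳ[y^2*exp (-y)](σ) gamma (σ + 2)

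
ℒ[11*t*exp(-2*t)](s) 11/(s + 2)^2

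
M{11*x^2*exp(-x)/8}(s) 11*gamma(s + 2)/8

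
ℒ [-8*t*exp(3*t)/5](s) -8/(5*(s - 3)^2)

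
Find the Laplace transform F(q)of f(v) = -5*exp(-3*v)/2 -5/(2*q + 6)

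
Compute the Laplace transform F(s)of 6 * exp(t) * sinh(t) 6/(s * (s - 2))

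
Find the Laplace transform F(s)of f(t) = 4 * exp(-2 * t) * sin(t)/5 4/(5 * ((s + 2)^2 + 1))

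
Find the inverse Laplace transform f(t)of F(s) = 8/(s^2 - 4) 4*sinh(2*t)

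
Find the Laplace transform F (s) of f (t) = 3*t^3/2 9/s^4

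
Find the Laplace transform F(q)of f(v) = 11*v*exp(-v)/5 11/(5*(q+1)^2)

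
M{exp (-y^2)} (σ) gamma (σ/2)/2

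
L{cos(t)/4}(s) s/(4*(s^2 + 1))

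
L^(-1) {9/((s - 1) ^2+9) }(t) 3*exp(t)*sin(3*t) 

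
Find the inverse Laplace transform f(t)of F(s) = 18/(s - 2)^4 3*t^3*exp(2*t)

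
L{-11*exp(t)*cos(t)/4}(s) 11*(1 - s)/(4*((s - 1)^2 + 1))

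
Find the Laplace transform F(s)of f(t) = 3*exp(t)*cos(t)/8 3*(s - 1)/(8*((s - 1)^2 + 1))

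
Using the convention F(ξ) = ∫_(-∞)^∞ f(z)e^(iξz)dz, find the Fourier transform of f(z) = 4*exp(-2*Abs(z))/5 16/(5*(ξ^2 + 4))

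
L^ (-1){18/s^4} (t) 3*t^3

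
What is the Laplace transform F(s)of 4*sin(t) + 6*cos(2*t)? 6*s/(s^2 + 4) + 4/(s^2 + 1)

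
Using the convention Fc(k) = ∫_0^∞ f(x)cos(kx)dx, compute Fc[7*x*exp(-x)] 7*(1 - k^2)/(k^2 + 1)^2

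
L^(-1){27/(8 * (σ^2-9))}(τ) 9 * sinh(3 * τ)/8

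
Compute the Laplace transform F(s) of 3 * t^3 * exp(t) 18/(s - 1) ^4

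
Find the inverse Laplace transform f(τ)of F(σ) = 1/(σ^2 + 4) sin(2 * τ)/2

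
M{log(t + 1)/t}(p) -pi * csc(pi * p)/(p - 1)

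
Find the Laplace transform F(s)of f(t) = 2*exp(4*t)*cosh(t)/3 2*(s - 4)/(3*((s - 4)^2-1))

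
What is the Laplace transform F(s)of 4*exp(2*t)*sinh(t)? 4/((s - 2)^2 - 1)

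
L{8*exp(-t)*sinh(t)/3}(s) 8/(3*s*(s+2))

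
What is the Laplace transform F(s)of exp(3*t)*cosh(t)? (s - 3)/((s - 3)^2 - 1)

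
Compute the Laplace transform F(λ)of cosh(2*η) λ/(λ^2 - 4)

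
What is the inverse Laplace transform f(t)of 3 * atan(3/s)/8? 3 * sin(3 * t)/(8 * t)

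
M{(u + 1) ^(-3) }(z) pi * (z - 2) * (z - 1) /(2 * sin(pi * z) ) 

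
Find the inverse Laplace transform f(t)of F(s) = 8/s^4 4*t^3/3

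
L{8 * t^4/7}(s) 192/(7 * s^5)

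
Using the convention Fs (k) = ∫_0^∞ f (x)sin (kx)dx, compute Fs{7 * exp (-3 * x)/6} 7 * k/ (6 * (k^2 + 9))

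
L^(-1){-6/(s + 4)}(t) -6 * exp(-4 * t)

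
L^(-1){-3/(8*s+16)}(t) -3*exp(-2*t)/8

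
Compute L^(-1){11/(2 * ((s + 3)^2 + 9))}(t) 11 * exp(-3 * t) * sin(3 * t)/6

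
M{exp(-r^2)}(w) gamma(w/2)/2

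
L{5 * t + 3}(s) 5/s^2 + 3/s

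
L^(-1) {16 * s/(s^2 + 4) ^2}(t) 4 * t * sin(2 * t) 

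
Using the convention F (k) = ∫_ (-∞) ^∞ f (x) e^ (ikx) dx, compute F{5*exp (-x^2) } 5*sqrt (pi)*exp (-k^2/4) 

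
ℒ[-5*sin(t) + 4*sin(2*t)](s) 8/(s^2 + 4) - 5/(s^2 + 1)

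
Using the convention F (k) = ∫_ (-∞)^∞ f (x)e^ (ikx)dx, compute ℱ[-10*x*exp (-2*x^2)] -5*sqrt (2)*I*sqrt (pi)*k*exp (-k^2/8)/4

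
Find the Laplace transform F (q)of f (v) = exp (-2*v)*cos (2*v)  (q + 2)/ ( (q + 2)^2 + 4)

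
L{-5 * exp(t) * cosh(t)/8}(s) 5 * (1 - s)/(8 * s * (s - 2))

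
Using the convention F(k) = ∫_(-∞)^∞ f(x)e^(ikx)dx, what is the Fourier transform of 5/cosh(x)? 5*pi/cosh(pi*k/2)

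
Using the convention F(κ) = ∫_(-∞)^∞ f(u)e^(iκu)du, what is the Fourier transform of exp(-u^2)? sqrt(pi) * exp(-κ^2/4)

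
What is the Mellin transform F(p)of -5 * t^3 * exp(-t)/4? -5 * gamma(p + 3)/4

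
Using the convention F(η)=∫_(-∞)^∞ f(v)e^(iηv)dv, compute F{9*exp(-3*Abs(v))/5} 54/(5*(η^2 + 9))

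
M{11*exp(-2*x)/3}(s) 11*gamma(s)/(3*2^s)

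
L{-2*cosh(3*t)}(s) -2*s/(s^2 - 9)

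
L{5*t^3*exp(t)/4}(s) 15/(2*(s - 1)^4)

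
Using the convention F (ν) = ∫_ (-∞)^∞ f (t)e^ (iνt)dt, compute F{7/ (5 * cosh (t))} 7 * pi/ (5 * cosh (pi * ν/2))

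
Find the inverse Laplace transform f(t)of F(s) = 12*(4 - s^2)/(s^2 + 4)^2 -12*t*cos(2*t)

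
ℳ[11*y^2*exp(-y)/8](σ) 11*gamma(σ + 2)/8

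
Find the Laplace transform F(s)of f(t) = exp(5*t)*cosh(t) (s - 5)/((s - 5)^2 - 1)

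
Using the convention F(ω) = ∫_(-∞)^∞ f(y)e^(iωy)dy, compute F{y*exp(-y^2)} I*sqrt(pi)*ω*exp(-ω^2/4)/2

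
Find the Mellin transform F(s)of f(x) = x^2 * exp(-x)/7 gamma(s + 2)/7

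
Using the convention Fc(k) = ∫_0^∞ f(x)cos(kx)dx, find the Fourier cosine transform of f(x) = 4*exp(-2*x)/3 8/(3*(k^2+4))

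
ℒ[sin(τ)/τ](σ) atan(1/σ)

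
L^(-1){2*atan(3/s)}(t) 2*sin(3*t)/t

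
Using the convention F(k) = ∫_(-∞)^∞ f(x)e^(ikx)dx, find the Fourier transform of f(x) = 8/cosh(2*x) 4*pi/cosh(pi*k/4)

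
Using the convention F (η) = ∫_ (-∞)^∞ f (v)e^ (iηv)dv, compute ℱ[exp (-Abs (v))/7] 2/ (7 * (η^2 + 1))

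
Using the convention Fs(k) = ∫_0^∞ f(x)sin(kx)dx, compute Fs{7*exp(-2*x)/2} 7*k/(2*(k^2 + 4))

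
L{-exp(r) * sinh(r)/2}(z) -1/(2 * z * (z - 2))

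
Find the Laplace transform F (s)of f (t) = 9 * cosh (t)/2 9 * s/ (2 * (s^2 - 1))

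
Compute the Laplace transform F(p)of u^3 6/p^4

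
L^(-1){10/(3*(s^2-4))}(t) 5*sinh(2*t)/3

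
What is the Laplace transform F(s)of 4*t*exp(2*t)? 4/(s - 2)^2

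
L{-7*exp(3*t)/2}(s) -7/(2*s - 6)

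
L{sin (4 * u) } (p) 4/ (p^2 + 16) 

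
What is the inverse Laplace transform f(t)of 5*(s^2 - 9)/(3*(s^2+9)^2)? 5*t*cos(3*t)/3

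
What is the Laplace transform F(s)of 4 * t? 4/s^2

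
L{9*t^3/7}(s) 54/(7*s^4)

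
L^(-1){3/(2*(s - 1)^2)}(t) 3*t*exp(t)/2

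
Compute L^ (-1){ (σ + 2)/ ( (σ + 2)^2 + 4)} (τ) exp (-2*τ)*cos (2*τ)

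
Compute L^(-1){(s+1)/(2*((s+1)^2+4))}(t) exp(-t)*cos(2*t)/2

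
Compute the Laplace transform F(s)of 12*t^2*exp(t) 24/(s - 1)^3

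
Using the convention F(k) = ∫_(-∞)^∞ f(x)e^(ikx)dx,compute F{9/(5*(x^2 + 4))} 9*pi*exp(-2*Abs(k))/10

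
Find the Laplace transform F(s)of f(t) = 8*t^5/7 960/(7*s^6)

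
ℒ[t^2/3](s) 2/(3 * s^3)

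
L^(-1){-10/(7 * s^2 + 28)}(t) -5 * sin(2 * t)/7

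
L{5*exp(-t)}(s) 5/(s + 1)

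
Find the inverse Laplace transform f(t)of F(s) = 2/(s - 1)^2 2 * t * exp(t)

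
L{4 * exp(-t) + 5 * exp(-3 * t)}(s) 4/(s + 1) + 5/(s + 3)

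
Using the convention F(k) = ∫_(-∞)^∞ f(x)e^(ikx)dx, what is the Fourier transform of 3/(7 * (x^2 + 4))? 3 * pi * exp(-2 * Abs(k))/14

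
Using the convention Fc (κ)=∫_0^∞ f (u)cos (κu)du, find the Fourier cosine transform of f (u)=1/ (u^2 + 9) pi*exp (-3*κ)/6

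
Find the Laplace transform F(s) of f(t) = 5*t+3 3/s+5/s^2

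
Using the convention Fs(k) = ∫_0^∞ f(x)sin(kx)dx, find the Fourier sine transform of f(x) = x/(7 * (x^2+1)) pi * exp(-k)/14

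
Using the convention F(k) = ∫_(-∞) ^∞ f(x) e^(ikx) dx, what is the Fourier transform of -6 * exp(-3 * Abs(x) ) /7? -36/(7 * k^2 + 63) 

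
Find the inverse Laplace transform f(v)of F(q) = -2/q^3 -v^2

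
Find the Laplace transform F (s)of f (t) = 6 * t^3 36/s^4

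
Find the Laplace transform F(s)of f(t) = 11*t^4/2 132/s^5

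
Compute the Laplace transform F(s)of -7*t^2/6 -7/(3*s^3)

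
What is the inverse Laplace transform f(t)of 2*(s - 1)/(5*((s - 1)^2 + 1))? 2*exp(t)*cos(t)/5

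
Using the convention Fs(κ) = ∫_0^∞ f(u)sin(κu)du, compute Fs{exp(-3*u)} κ/(κ^2 + 9)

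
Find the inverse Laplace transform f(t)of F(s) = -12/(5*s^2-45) -4*sinh(3*t)/5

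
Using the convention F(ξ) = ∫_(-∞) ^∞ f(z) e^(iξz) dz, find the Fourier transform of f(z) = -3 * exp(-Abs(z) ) -6/(ξ^2+1) 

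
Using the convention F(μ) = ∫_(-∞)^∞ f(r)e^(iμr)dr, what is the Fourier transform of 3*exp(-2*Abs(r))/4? 3/(μ^2 + 4)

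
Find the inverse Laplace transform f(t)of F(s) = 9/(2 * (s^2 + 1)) 9 * sin(t)/2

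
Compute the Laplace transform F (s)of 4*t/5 4/ (5*s^2)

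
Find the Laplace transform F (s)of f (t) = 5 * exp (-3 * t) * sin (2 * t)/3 10/ (3 * ( (s + 3)^2 + 4))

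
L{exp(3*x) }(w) 1/(w - 3) 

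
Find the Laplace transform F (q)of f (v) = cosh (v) q/ (q^2 - 1)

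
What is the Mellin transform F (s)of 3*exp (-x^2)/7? 3*gamma (s/2)/14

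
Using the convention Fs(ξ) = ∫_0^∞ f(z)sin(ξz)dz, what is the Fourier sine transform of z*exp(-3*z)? 6*ξ/(ξ^2 + 9)^2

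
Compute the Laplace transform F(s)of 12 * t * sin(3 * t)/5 72 * s/(5 * (s^2 + 9)^2)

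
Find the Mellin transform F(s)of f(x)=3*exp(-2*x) 3*gamma(s)/2^s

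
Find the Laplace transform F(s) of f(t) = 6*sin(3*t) 18/(s^2 + 9) 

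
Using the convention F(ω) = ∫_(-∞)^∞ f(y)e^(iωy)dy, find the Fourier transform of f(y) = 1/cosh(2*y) pi/(2*cosh(pi*ω/4))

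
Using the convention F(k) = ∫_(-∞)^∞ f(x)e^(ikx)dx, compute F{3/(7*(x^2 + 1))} 3*pi*exp(-Abs(k))/7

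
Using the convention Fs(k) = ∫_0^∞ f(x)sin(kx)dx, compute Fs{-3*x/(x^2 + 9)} -3*pi*exp(-3*k)/2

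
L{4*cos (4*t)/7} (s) 4*s/ (7*(s^2 + 16))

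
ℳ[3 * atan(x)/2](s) -3 * pi * sec(pi * s/2)/(4 * s)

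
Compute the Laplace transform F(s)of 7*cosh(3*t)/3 7*s/(3*(s^2 - 9))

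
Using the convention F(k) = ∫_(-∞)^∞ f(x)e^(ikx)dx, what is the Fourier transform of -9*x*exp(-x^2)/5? -9*I*sqrt(pi)*k*exp(-k^2/4)/10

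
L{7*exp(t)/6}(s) 7/(6*(s - 1))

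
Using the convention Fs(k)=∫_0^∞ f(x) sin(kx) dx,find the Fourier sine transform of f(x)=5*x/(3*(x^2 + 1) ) 5*pi*exp(-k) /6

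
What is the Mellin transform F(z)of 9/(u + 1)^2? -9*pi*(z - 1)/sin(pi*z)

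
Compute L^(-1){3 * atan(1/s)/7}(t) 3 * sin(t)/(7 * t)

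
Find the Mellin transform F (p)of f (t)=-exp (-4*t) -gamma (p)/4^p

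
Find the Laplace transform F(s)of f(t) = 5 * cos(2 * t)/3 5 * s/(3 * (s^2 + 4))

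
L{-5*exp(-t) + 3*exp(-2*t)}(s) 3/(s + 2) - 5/(s + 1)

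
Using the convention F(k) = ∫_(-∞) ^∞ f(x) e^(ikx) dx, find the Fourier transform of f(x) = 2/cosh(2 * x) pi/cosh(pi * k/4) 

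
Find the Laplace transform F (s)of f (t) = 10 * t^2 20/s^3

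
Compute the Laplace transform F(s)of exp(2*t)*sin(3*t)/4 3/(4*((s - 2)^2 + 9))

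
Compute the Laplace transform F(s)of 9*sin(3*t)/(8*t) 9*atan(3/s)/8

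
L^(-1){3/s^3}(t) 3*t^2/2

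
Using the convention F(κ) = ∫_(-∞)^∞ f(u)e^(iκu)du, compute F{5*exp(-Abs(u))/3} 10/(3*(κ^2 + 1))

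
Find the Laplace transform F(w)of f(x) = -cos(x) -w/(w^2 + 1)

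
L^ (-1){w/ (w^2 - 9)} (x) cosh (3*x)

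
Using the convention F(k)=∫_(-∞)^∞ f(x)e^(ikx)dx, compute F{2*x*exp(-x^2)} I*sqrt(pi)*k*exp(-k^2/4)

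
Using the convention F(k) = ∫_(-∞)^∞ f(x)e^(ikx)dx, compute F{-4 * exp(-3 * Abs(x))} -24/(k^2 + 9)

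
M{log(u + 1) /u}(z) -pi*csc(pi*z) /(z - 1) 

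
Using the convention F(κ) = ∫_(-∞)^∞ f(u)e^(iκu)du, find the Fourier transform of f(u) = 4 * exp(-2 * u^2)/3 2 * sqrt(2) * sqrt(pi) * exp(-κ^2/8)/3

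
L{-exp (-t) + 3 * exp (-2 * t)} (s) 3/ (s + 2) - 1/ (s + 1)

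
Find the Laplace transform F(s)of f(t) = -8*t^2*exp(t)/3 -16/(3*(s - 1)^3)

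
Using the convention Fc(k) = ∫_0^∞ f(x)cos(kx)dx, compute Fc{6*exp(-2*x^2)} 3*sqrt(2)*sqrt(pi)*exp(-k^2/8)/2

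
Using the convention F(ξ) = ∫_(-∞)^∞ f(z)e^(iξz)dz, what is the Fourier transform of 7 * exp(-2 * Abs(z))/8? 7/(2 * (ξ^2 + 4))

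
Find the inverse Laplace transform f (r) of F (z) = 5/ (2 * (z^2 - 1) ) 5 * sinh (r) /2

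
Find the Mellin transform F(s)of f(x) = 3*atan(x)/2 -3*pi*sec(pi*s/2)/(4*s)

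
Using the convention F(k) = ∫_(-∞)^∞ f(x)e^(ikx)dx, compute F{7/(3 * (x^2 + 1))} 7 * pi * exp(-Abs(k))/3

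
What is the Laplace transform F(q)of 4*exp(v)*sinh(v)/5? 4/(5*q*(q - 2))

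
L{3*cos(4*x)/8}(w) 3*w/(8*(w^2 + 16))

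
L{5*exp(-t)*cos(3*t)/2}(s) 5*(s + 1)/(2*((s + 1)^2 + 9))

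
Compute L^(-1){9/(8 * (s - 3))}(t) 9 * exp(3 * t)/8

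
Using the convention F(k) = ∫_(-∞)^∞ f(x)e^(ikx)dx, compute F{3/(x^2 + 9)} pi * exp(-3 * Abs(k))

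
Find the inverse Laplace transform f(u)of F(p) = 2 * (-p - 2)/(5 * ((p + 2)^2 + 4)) -2 * exp(-2 * u) * cos(2 * u)/5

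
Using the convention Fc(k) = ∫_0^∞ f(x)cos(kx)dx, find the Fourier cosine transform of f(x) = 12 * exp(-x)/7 12/(7 * (k^2 + 1))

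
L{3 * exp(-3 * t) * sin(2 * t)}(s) 6/((s + 3)^2 + 4)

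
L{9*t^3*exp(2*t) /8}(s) 27/(4*(s - 2) ^4) 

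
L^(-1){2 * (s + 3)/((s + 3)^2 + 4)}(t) 2 * exp(-3 * t) * cos(2 * t)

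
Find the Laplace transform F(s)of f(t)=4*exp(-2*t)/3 4/(3*(s + 2))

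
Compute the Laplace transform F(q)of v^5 120/q^6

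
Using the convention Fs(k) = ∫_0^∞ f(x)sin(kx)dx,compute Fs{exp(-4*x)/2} k/(2*(k^2 + 16))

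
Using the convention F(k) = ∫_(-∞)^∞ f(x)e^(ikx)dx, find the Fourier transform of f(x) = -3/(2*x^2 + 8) -3*pi*exp(-2*Abs(k))/4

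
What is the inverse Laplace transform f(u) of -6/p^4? -u^3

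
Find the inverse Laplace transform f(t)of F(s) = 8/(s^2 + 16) 2 * sin(4 * t)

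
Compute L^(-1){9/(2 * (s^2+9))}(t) 3 * sin(3 * t)/2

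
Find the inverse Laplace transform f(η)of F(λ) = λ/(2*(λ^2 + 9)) cos(3*η)/2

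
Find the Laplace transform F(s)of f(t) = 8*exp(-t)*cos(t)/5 8*(s + 1)/(5*((s + 1)^2 + 1))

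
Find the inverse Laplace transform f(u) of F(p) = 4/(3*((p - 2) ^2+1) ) 4*exp(2*u)*sin(u) /3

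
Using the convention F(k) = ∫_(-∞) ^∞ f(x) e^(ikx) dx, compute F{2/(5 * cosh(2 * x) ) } pi/(5 * cosh(pi * k/4) ) 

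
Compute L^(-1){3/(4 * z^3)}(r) 3 * r^2/8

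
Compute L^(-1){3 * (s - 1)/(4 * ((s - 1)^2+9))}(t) 3 * exp(t) * cos(3 * t)/4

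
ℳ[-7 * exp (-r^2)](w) -7 * gamma (w/2) /2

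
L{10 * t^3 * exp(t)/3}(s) 20/(s - 1)^4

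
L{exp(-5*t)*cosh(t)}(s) (s + 5)/((s + 5)^2 - 1)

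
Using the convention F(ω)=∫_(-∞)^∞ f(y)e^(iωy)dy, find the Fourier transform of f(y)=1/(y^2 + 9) pi*exp(-3*Abs(ω))/3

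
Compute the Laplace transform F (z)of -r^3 -6/z^4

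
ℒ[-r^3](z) -6/z^4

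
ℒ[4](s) 4/s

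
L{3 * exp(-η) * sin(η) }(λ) 3/((λ + 1) ^2 + 1) 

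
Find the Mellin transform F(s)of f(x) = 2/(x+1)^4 gamma(s)*gamma(4 - s)/3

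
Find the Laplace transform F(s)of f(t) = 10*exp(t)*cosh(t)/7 10*(s - 1)/(7*s*(s - 2))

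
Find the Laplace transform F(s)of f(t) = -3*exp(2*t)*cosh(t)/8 3*(2 - s)/(8*((s - 2)^2 - 1))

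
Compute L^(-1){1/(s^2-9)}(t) sinh(3*t)/3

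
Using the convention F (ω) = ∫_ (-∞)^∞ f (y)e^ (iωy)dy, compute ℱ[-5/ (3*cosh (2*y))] -5*pi/ (6*cosh (pi*ω/4))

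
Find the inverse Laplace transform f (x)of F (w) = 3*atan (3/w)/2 3*sin (3*x)/ (2*x)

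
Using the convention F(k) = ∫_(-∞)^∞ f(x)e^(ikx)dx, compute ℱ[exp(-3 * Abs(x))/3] 2/(k^2 + 9)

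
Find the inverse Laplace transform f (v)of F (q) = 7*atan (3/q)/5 7*sin (3*v)/ (5*v)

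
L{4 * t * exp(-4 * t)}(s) 4/(s + 4)^2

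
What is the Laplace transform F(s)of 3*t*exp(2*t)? 3/(s - 2)^2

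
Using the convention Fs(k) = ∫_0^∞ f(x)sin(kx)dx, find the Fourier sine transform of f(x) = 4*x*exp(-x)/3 8*k/(3*(k^2 + 1)^2)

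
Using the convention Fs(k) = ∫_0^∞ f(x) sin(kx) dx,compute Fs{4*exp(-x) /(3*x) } 4*atan(k) /3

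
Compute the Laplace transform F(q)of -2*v -2/q^2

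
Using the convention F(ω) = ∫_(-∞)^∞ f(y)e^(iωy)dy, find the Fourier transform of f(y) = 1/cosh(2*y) pi/(2*cosh(pi*ω/4))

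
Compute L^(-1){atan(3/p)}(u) sin(3 * u)/u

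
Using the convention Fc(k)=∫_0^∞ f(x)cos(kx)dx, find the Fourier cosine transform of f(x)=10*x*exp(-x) 10*(1 - k^2)/(k^2 + 1)^2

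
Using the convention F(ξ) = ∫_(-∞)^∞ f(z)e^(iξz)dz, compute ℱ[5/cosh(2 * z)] 5 * pi/(2 * cosh(pi * ξ/4))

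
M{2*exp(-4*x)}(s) 2^(1 - 2*s)*gamma(s)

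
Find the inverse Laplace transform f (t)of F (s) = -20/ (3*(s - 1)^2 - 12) -10*exp (t)*sinh (2*t)/3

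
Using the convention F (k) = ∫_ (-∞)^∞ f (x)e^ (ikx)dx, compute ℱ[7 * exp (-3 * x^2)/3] 7 * sqrt (3) * sqrt (pi) * exp (-k^2/12)/9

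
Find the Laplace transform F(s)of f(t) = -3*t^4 -72/s^5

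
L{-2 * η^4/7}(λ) -48/(7 * λ^5)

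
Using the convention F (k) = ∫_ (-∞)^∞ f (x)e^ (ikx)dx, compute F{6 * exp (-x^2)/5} 6 * sqrt (pi) * exp (-k^2/4)/5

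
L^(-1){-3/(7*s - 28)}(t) -3*exp(4*t)/7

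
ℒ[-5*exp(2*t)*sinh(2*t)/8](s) -5/(4*s*(s - 4))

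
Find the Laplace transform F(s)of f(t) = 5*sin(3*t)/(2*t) 5*atan(3/s)/2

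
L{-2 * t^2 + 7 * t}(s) 7/s^2-4/s^3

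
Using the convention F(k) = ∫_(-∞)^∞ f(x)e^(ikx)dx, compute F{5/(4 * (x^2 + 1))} 5 * pi * exp(-Abs(k))/4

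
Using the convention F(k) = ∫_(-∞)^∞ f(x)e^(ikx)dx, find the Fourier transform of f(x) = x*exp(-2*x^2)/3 sqrt(2)*I*sqrt(pi)*k*exp(-k^2/8)/24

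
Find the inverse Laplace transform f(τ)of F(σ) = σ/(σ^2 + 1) cos(τ)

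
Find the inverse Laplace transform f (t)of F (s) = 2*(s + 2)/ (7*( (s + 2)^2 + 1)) 2*exp (-2*t)*cos (t)/7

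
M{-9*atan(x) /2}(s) 9*pi*sec(pi*s/2) /(4*s) 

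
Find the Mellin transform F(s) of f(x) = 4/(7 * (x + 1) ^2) -4 * pi * (s - 1) /(7 * sin(pi * s) ) 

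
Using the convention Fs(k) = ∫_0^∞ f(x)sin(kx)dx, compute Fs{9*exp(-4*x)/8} 9*k/(8*(k^2 + 16))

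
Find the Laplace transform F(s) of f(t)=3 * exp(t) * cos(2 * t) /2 3 * (s - 1) /(2 * ((s - 1) ^2+4) ) 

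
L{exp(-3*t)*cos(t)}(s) (s + 3)/((s + 3)^2 + 1)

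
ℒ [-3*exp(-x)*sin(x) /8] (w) -3/(8*(w + 1) ^2 + 8) 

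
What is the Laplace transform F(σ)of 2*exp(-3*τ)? 2/(σ + 3)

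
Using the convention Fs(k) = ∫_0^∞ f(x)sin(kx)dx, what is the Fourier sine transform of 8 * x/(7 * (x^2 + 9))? 4 * pi * exp(-3 * k)/7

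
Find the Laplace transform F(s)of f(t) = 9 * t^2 18/s^3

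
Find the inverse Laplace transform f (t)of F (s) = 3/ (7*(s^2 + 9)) sin (3*t)/7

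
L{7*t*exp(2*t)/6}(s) 7/(6*(s - 2)^2)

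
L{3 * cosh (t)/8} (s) 3 * s/ (8 * (s^2-1))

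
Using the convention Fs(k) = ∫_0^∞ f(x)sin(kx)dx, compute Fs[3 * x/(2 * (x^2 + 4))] 3 * pi * exp(-2 * k)/4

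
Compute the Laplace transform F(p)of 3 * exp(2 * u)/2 3/(2 * (p - 2))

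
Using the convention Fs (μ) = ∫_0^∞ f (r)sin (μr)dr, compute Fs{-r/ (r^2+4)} -pi * exp (-2 * μ)/2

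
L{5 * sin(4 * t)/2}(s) 10/(s^2+16)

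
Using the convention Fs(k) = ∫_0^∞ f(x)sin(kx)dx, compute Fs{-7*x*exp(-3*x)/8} -21*k/(4*(k^2 + 9)^2)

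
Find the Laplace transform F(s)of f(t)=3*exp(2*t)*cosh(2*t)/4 3*(s - 2)/(4*s*(s - 4))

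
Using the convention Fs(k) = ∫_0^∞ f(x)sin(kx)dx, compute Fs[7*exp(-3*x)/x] 7*atan(k/3)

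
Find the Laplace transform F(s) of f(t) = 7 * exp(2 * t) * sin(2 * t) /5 14/(5 * ((s - 2) ^2+4) ) 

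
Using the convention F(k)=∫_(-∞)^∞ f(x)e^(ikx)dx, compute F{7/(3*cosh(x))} 7*pi/(3*cosh(pi*k/2))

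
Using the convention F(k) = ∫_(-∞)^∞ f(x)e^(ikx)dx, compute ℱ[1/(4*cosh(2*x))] pi/(8*cosh(pi*k/4))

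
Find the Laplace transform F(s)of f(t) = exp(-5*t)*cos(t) (s + 5)/((s + 5)^2 + 1)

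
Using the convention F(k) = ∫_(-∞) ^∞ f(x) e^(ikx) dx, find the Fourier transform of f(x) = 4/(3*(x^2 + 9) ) 4*pi*exp(-3*Abs(k) ) /9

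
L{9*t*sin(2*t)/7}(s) 36*s/(7*(s^2+4)^2)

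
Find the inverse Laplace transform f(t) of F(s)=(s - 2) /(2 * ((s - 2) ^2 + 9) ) exp(2 * t) * cos(3 * t) /2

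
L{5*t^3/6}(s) 5/s^4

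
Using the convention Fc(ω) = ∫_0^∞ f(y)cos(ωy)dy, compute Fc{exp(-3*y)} 3/(ω^2 + 9)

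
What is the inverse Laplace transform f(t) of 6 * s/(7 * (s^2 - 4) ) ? 6 * cosh(2 * t) /7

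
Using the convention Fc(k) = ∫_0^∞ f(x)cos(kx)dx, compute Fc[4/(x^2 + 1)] 2*pi*exp(-k)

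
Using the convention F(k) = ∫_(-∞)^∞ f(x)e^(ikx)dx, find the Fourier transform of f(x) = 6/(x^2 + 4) 3 * pi * exp(-2 * Abs(k))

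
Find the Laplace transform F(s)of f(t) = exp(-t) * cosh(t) (s + 1)/(s * (s + 2))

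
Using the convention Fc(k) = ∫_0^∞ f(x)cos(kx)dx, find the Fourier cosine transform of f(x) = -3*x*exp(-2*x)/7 3*(k^2 - 4)/(7*(k^2 + 4)^2)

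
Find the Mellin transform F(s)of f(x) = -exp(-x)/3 -gamma(s)/3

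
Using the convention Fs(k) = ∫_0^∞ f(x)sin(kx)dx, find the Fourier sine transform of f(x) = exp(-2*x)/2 k/(2*(k^2 + 4))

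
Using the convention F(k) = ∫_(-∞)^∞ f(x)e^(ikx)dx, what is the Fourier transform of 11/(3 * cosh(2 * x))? 11 * pi/(6 * cosh(pi * k/4))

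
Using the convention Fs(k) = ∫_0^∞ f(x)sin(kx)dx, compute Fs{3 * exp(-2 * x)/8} 3 * k/(8 * (k^2 + 4))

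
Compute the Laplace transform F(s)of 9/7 9/(7*s)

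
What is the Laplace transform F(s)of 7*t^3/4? 21/(2*s^4)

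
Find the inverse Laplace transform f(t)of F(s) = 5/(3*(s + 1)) 5*exp(-t)/3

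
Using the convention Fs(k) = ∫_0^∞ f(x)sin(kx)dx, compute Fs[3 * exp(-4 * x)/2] 3 * k/(2 * (k^2+16))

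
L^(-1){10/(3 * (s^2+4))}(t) 5 * sin(2 * t)/3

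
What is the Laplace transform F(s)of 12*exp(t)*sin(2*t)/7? 24/(7*((s - 1)^2 + 4))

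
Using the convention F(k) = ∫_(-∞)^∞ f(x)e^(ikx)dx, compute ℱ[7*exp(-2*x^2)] 7*sqrt(2)*sqrt(pi)*exp(-k^2/8)/2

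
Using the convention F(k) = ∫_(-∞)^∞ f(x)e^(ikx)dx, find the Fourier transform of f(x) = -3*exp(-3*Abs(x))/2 -9/(k^2 + 9)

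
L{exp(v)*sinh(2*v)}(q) 2/((q - 1)^2 - 4)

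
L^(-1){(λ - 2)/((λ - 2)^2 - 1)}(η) exp(2*η)*cosh(η)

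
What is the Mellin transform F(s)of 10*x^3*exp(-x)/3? 10*gamma(s + 3)/3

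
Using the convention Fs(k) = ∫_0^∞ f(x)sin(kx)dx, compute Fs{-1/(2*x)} -pi/4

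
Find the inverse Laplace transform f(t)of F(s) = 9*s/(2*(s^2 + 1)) 9*cos(t)/2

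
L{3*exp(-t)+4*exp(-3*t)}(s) 4/(s+3)+3/(s+1)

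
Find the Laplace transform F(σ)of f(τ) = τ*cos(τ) (σ^2 - 1)/(σ^2 + 1)^2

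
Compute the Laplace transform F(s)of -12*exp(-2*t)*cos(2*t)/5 12*(-s - 2)/(5*((s + 2)^2 + 4))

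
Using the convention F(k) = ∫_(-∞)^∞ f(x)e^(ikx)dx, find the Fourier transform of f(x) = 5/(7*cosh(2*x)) 5*pi/(14*cosh(pi*k/4))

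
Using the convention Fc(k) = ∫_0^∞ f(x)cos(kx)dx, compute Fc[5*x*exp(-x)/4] 5*(1 - k^2)/(4*(k^2 + 1)^2)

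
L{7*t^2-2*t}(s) 14/s^3-2/s^2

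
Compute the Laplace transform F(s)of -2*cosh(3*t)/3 -2*s/(3*s^2 - 27)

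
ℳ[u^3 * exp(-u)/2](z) gamma(z+3)/2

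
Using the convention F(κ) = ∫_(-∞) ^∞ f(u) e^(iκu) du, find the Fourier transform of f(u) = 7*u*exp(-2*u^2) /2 7*sqrt(2)*I*sqrt(pi)*κ*exp(-κ^2/8) /16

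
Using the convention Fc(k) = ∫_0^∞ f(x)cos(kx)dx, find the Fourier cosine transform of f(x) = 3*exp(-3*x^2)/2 sqrt(3)*sqrt(pi)*exp(-k^2/12)/4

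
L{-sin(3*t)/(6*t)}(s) -atan(3/s)/6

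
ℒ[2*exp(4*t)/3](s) 2/(3*(s - 4))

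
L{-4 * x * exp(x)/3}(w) -4/(3 * (w - 1)^2)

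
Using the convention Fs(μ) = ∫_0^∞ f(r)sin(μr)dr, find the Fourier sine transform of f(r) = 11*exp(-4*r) 11*μ/(μ^2 + 16)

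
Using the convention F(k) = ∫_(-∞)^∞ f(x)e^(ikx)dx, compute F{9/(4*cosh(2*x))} 9*pi/(8*cosh(pi*k/4))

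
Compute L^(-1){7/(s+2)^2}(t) 7*t*exp(-2*t)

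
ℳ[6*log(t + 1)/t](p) -6*pi*csc(pi*p)/(p - 1)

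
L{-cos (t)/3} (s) -s/ (3 * s^2+3)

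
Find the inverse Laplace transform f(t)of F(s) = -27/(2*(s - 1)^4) -9*t^3*exp(t)/4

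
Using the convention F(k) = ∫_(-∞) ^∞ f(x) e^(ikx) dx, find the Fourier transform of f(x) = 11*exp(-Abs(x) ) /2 11/(k^2+1) 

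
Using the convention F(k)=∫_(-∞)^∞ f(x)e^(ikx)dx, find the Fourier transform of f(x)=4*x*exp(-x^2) 2*I*sqrt(pi)*k*exp(-k^2/4)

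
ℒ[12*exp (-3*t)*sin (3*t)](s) 36/ ( (s+3)^2+9)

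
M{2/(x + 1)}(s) 2*pi*csc(pi*s)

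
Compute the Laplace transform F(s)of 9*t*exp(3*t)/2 9/(2*(s - 3)^2)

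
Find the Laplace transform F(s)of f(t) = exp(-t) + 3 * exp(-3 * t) 3/(s + 3) + 1/(s + 1)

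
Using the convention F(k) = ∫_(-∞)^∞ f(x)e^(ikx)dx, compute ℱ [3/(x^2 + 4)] 3*pi*exp(-2*Abs(k))/2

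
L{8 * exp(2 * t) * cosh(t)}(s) 8 * (s - 2)/((s - 2)^2 - 1)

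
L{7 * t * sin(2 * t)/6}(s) 14 * s/(3 * (s^2 + 4)^2)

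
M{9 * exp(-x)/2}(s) 9 * gamma(s)/2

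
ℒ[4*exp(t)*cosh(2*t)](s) 4*(s - 1)/((s - 1)^2 - 4)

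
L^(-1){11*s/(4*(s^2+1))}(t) 11*cos(t)/4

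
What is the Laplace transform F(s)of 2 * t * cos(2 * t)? 2 * (s^2 - 4)/(s^2 + 4)^2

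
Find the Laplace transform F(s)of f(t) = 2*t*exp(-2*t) 2/(s + 2)^2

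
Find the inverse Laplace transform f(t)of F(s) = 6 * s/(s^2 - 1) 6 * cosh(t)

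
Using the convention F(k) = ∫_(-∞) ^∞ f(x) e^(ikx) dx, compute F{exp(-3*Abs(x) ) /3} 2/(k^2 + 9) 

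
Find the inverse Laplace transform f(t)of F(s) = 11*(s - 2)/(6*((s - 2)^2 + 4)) 11*exp(2*t)*cos(2*t)/6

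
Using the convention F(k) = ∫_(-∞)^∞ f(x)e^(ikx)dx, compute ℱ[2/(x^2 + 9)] 2 * pi * exp(-3 * Abs(k))/3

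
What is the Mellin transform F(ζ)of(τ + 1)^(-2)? (-pi * ζ + pi)/sin(pi * ζ)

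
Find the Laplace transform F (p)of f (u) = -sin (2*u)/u -atan (2/p)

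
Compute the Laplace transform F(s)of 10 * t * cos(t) 10 * (s^2 - 1)/(s^2 + 1)^2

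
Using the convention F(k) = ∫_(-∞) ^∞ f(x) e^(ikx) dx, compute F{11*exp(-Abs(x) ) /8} 11/(4*(k^2 + 1) ) 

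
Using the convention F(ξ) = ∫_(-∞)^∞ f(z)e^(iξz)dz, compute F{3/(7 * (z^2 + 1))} 3 * pi * exp(-Abs(ξ))/7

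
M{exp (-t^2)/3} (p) gamma (p/2)/6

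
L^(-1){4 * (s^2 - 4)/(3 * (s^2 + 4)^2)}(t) 4 * t * cos(2 * t)/3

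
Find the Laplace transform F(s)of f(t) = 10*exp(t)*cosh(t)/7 10*(s - 1)/(7*s*(s - 2))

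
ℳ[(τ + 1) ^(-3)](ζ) pi * (ζ - 2) * (ζ - 1) /(2 * sin(pi * ζ) ) 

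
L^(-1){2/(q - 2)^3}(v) v^2 * exp(2 * v)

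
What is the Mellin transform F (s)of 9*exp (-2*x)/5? 9*gamma (s)/ (5*2^s)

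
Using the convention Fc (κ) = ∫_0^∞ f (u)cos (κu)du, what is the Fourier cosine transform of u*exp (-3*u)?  (9 - κ^2)/ (κ^2+9)^2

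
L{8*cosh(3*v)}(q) 8*q/(q^2 - 9)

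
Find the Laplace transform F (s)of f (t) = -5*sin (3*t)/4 -15/ (4*s^2 + 36)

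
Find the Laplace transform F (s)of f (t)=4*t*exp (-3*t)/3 4/ (3*(s + 3)^2)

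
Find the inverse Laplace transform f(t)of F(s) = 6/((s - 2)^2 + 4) 3*exp(2*t)*sin(2*t)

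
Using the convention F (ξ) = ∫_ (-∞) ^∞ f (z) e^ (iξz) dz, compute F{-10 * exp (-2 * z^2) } -5 * sqrt (2) * sqrt (pi) * exp (-ξ^2/8) 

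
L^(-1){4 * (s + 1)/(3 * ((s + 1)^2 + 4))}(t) 4 * exp(-t) * cos(2 * t)/3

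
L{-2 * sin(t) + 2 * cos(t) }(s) 2 * s/(s^2 + 1) - 2/(s^2 + 1) 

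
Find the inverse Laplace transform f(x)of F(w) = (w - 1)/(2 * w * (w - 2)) exp(x) * cosh(x)/2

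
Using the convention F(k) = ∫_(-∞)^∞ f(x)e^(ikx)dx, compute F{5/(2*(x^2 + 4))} 5*pi*exp(-2*Abs(k))/4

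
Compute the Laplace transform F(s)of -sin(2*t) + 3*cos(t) 3*s/(s^2 + 1)-2/(s^2 + 4)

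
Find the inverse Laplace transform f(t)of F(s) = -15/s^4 -5 * t^3/2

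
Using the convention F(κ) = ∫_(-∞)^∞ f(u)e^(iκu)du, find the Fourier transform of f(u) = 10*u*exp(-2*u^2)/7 5*sqrt(2)*I*sqrt(pi)*κ*exp(-κ^2/8)/28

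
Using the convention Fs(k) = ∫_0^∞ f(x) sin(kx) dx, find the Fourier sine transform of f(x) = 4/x 2 * pi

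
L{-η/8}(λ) -1/(8 * λ^2)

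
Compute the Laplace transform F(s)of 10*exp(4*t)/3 10/(3*(s - 4))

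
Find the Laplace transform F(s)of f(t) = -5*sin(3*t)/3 -5/(s^2 + 9)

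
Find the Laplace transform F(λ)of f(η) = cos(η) λ/(λ^2 + 1)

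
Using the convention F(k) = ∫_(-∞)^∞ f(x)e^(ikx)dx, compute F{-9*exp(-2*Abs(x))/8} -9/(2*k^2 + 8)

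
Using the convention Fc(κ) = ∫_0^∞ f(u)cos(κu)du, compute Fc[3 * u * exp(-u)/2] 3 * (1 - κ^2)/(2 * (κ^2 + 1)^2)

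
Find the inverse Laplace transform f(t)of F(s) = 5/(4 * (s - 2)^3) 5 * t^2 * exp(2 * t)/8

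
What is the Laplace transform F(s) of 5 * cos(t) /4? 5 * s/(4 * (s^2+1) ) 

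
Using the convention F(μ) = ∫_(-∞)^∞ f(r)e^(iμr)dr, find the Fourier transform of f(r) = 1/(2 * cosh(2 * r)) pi/(4 * cosh(pi * μ/4))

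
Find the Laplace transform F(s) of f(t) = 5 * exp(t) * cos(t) 5 * (s - 1) /((s - 1) ^2 + 1) 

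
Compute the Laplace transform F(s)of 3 3/s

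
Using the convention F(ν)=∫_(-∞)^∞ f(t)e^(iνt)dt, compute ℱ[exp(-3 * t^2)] sqrt(3) * sqrt(pi) * exp(-ν^2/12)/3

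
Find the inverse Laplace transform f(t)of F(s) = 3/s 3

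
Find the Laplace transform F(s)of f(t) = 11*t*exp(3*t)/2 11/(2*(s - 3)^2)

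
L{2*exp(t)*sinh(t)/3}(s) 2/(3*s*(s - 2))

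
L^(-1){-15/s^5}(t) -5*t^4/8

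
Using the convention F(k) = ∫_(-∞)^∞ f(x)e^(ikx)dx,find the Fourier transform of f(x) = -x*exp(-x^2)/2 -I*sqrt(pi)*k*exp(-k^2/4)/4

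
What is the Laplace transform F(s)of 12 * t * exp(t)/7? 12/(7 * (s - 1)^2)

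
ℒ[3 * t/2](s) 3/ (2 * s^2)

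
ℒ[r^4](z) 24/z^5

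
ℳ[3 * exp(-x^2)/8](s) 3 * gamma(s/2)/16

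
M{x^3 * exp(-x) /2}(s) gamma(s + 3) /2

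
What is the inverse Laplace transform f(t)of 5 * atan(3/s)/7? 5 * sin(3 * t)/(7 * t)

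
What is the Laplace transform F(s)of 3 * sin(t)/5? 3/(5 * (s^2+1))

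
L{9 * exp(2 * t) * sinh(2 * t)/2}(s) 9/(s * (s - 4))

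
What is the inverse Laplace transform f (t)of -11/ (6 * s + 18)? -11 * exp (-3 * t)/6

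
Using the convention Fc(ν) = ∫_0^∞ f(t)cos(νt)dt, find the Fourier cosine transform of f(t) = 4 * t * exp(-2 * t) 4 * (4 - ν^2)/(ν^2 + 4)^2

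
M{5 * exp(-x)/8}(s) 5 * gamma(s)/8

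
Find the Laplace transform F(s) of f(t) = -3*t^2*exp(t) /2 -3/(s - 1) ^3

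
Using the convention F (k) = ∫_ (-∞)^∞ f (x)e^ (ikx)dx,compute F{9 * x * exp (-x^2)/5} 9 * I * sqrt (pi) * k * exp (-k^2/4)/10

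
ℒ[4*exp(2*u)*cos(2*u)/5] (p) 4*(p - 2)/(5*((p - 2)^2 + 4))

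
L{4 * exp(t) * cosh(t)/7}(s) 4 * (s - 1)/(7 * s * (s - 2))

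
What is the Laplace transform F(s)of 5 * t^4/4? 30/s^5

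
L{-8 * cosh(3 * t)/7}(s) -8 * s/(7 * s^2 - 63)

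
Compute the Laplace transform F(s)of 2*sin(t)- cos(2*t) 2/(s^2 + 1)- s/(s^2 + 4)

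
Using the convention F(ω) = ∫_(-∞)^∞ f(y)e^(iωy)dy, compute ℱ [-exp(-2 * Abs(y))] -4/(ω^2 + 4)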